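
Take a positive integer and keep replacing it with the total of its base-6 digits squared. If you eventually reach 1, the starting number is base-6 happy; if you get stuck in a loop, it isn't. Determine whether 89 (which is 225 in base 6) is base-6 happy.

not base-6 happy

89 = (2,2,5)_6 → 33
33 = (5,3)_6 → 34
34 = (5,4)_6 → 41
41 = (1,0,5)_6 → 26
26 = (4,2)_6 → 20
20 = (3,2)_6 → 13
13 = (2,1)_6 → 5
5 = (5)_6 → 25
25 = (4,1)_6 → 17
17 = (2,5)_6 → 29
29 = (4,5)_6 → 41  — 41 already seen; the sequence cycles without reaching 1.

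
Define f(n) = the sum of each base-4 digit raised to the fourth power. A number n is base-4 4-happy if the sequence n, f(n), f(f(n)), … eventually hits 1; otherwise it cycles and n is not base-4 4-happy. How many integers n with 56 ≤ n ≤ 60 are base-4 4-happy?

56: 56 → 97 → 18 → 17 → 2 → 16 → 1  (reaches 1)
57: 57 → 98 → 33 → 17 → 2 → 16 → 1  (reaches 1)
58: 58 → 113 → 83 → 83  (repeats 83)
59: 59 → 178 → 113 → 83 → 83  (repeats 83)
60: 60 → 162 → 48 → 81 → 3 → 81  (repeats 81)
base-4 4-happy: 56, 57

2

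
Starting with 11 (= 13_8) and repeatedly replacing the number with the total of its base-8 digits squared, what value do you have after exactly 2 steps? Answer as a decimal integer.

11 = (1,3)_8 → 1² + 3² = 10
10 = (1,2)_8 → 1² + 2² = 5

5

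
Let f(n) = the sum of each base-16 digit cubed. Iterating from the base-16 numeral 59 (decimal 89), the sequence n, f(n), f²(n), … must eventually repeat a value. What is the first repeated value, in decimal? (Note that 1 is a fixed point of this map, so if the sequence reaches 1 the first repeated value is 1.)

65

89 = (5,9)_16 → 5³ + 9³ = 854
854 = (3,5,6)_16 → 3³ + 5³ + 6³ = 368
368 = (1,7,0)_16 → 1³ + 7³ + 0³ = 344
344 = (1,5,8)_16 → 1³ + 5³ + 8³ = 638
638 = (2,7,14)_16 → 2³ + 7³ + 14³ = 3095
3095 = (12,1,7)_16 → 12³ + 1³ + 7³ = 2072
2072 = (8,1,8)_16 → 8³ + 1³ + 8³ = 1025
1025 = (4,0,1)_16 → 4³ + 0³ + 1³ = 65
65 = (4,1)_16 → 4³ + 1³ = 65  — 65 already appeared earlier.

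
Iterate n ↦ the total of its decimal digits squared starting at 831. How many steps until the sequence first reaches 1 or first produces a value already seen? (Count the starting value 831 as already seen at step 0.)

12

831 → 8² + 3² + 1² = 74
74 → 7² + 4² = 65
65 → 6² + 5² = 61
61 → 6² + 1² = 37
37 → 3² + 7² = 58
58 → 5² + 8² = 89
89 → 8² + 9² = 145
145 → 1² + 4² + 5² = 42
42 → 4² + 2² = 20
20 → 2² + 0² = 4
4 → 4² = 16
16 → 1² + 6² = 37  — 37 repeats.
That took 12 steps.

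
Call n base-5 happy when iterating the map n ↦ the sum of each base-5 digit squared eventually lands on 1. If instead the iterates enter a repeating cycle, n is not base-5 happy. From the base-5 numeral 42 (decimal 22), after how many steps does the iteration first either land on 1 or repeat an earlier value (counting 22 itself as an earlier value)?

5

22 = (4,2)_5 → 4² + 2² = 20
20 = (4,0)_5 → 4² + 0² = 16
16 = (3,1)_5 → 3² + 1² = 10
10 = (2,0)_5 → 2² + 0² = 4
4 = (4)_5 → 4² = 16  — 16 repeats.
That took 5 steps.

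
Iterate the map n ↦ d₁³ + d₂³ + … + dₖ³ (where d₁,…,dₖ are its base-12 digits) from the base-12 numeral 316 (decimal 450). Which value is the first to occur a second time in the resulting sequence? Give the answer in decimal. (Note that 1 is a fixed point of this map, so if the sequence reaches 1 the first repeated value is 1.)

1

450 = (3,1,6)_12 → 3³ + 1³ + 6³ = 244
244 = (1,8,4)_12 → 1³ + 8³ + 4³ = 577
577 = (4,0,1)_12 → 4³ + 0³ + 1³ = 65
65 = (5,5)_12 → 5³ + 5³ = 250
250 = (1,8,10)_12 → 1³ + 8³ + 10³ = 1513
1513 = (10,6,1)_12 → 10³ + 6³ + 1³ = 1217
1217 = (8,5,5)_12 → 8³ + 5³ + 5³ = 762
762 = (5,3,6)_12 → 5³ + 3³ + 6³ = 368
368 = (2,6,8)_12 → 2³ + 6³ + 8³ = 736
736 = (5,1,4)_12 → 5³ + 1³ + 4³ = 190
190 = (1,3,10)_12 → 1³ + 3³ + 10³ = 1028
1028 = (7,1,8)_12 → 7³ + 1³ + 8³ = 856
856 = (5,11,4)_12 → 5³ + 11³ + 4³ = 1520
1520 = (10,6,8)_12 → 10³ + 6³ + 8³ = 1728
1728 = (1,0,0,0)_12 → 1³ + 0³ + 0³ + 0³ = 1  — reached the fixed point 1.
1 → 1, so 1 is the first repeated value.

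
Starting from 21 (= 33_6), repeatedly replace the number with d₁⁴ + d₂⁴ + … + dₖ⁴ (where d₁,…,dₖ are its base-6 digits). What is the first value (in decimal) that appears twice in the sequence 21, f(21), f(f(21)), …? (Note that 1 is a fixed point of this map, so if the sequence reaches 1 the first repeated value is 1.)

353

21 = (3,3)_6 → 162
162 = (4,3,0)_6 → 337
337 = (1,3,2,1)_6 → 99
99 = (2,4,3)_6 → 353
353 = (1,3,4,5)_6 → 963
963 = (4,2,4,3)_6 → 609
609 = (2,4,5,3)_6 → 978
978 = (4,3,1,0)_6 → 338
338 = (1,3,2,2)_6 → 114
114 = (3,1,0)_6 → 82
82 = (2,1,4)_6 → 273
273 = (1,1,3,3)_6 → 164
164 = (4,3,2)_6 → 353  — 353 already appeared earlier.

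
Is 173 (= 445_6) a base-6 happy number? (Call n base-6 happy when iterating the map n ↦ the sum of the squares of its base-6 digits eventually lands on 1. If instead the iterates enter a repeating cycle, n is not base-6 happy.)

173 = (4,4,5)_6 → 4² + 4² + 5² = 57
57 = (1,3,3)_6 → 1² + 3² + 3² = 19
19 = (3,1)_6 → 3² + 1² = 10
10 = (1,4)_6 → 1² + 4² = 17
17 = (2,5)_6 → 2² + 5² = 29
29 = (4,5)_6 → 4² + 5² = 41
41 = (1,0,5)_6 → 1² + 0² + 5² = 26
26 = (4,2)_6 → 4² + 2² = 20
20 = (3,2)_6 → 3² + 2² = 13
13 = (2,1)_6 → 2² + 1² = 5
5 = (5)_6 → 5² = 25
25 = (4,1)_6 → 4² + 1² = 17  — 17 already seen; the sequence cycles without reaching 1.

not base-6 happy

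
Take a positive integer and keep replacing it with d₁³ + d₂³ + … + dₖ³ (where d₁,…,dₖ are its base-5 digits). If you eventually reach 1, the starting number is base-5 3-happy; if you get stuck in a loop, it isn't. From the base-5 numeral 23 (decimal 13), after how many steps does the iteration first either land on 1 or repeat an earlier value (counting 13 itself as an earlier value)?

4

13 = (2,3)_5 → 2³ + 3³ = 8 + 27 = 35
35 = (1,2,0)_5 → 1³ + 2³ + 0³ = 1 + 8 + 0 = 9
9 = (1,4)_5 → 1³ + 4³ = 1 + 64 = 65
65 = (2,3,0)_5 → 2³ + 3³ + 0³ = 8 + 27 + 0 = 35  — 35 repeats.
That took 4 steps.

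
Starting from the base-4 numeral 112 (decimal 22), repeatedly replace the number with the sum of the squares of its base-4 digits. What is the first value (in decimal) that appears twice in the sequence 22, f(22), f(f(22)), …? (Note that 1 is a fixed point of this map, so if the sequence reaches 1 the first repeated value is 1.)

1

22 = (1,1,2)_4 → 1² + 1² + 2² = 6
6 = (1,2)_4 → 1² + 2² = 5
5 = (1,1)_4 → 1² + 1² = 2
2 = (2)_4 → 2² = 4
4 = (1,0)_4 → 1² + 0² = 1  — reached the fixed point 1.
1 → 1, so 1 is the first repeated value.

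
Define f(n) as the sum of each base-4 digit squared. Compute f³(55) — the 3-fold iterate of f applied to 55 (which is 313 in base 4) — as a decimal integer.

8

55 = (3,1,3)_4 → 3² + 1² + 3² = 19
19 = (1,0,3)_4 → 1² + 0² + 3² = 10
10 = (2,2)_4 → 2² + 2² = 8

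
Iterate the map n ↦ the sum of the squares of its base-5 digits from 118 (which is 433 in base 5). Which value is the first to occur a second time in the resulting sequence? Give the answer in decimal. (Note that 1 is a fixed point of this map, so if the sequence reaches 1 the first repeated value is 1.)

18

118 = (4,3,3)_5 → 34
34 = (1,1,4)_5 → 18
18 = (3,3)_5 → 18  — 18 already appeared earlier.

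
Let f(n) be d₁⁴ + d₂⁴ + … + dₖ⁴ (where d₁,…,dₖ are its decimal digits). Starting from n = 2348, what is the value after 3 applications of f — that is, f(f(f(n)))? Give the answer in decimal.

9059

2348 → 2⁴ + 3⁴ + 4⁴ + 8⁴ = 16 + 81 + 256 + 4096 = 4449
4449 → 4⁴ + 4⁴ + 4⁴ + 9⁴ = 256 + 256 + 256 + 6561 = 7329
7329 → 7⁴ + 3⁴ + 2⁴ + 9⁴ = 2401 + 81 + 16 + 6561 = 9059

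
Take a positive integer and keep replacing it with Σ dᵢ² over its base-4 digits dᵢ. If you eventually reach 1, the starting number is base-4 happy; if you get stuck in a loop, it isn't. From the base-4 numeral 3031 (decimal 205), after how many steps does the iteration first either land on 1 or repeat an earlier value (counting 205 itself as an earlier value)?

205 = (3,0,3,1)_4 → 3² + 0² + 3² + 1² = 9 + 0 + 9 + 1 = 19
19 = (1,0,3)_4 → 1² + 0² + 3² = 1 + 0 + 9 = 10
10 = (2,2)_4 → 2² + 2² = 4 + 4 = 8
8 = (2,0)_4 → 2² + 0² = 4 + 0 = 4
4 = (1,0)_4 → 1² + 0² = 1 + 0 = 1  — reached 1.
That took 5 steps.

5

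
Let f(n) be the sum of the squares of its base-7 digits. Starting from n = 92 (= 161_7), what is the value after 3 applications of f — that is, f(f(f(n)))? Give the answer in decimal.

52

92 = (1,6,1)_7 → 1² + 6² + 1² = 38
38 = (5,3)_7 → 5² + 3² = 34
34 = (4,6)_7 → 4² + 6² = 52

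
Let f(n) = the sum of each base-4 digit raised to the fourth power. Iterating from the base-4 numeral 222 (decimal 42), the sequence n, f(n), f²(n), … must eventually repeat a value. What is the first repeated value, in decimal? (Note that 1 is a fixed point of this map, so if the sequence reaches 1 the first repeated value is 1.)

42 = (2,2,2)_4 → 2⁴ + 2⁴ + 2⁴ = 16 + 16 + 16 = 48
48 = (3,0,0)_4 → 3⁴ + 0⁴ + 0⁴ = 81 + 0 + 0 = 81
81 = (1,1,0,1)_4 → 1⁴ + 1⁴ + 0⁴ + 1⁴ = 1 + 1 + 0 + 1 = 3
3 = (3)_4 → 3⁴ = 81  — 81 already appeared earlier.

81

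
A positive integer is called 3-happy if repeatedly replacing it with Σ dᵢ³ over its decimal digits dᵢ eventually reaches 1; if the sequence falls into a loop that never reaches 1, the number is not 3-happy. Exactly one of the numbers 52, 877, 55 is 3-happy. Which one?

877

52: 52 → 133 → 55 → 250 → 133  — repeats 133 (not 3-happy)
877: 877 → 1198 → 1243 → 100 → 1  — reaches 1 (3-happy)
55: 55 → 250 → 133 → 55  — repeats 55 (not 3-happy)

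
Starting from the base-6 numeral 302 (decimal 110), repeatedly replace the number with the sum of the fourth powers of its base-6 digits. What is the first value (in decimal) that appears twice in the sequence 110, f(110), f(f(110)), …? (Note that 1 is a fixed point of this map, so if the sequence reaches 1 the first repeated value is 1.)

110 = (3,0,2)_6 → 3⁴ + 0⁴ + 2⁴ = 81 + 0 + 16 = 97
97 = (2,4,1)_6 → 2⁴ + 4⁴ + 1⁴ = 16 + 256 + 1 = 273
273 = (1,1,3,3)_6 → 1⁴ + 1⁴ + 3⁴ + 3⁴ = 1 + 1 + 81 + 81 = 164
164 = (4,3,2)_6 → 4⁴ + 3⁴ + 2⁴ = 256 + 81 + 16 = 353
353 = (1,3,4,5)_6 → 1⁴ + 3⁴ + 4⁴ + 5⁴ = 1 + 81 + 256 + 625 = 963
963 = (4,2,4,3)_6 → 4⁴ + 2⁴ + 4⁴ + 3⁴ = 256 + 16 + 256 + 81 = 609
609 = (2,4,5,3)_6 → 2⁴ + 4⁴ + 5⁴ + 3⁴ = 16 + 256 + 625 + 81 = 978
978 = (4,3,1,0)_6 → 4⁴ + 3⁴ + 1⁴ + 0⁴ = 256 + 81 + 1 + 0 = 338
338 = (1,3,2,2)_6 → 1⁴ + 3⁴ + 2⁴ + 2⁴ = 1 + 81 + 16 + 16 = 114
114 = (3,1,0)_6 → 3⁴ + 1⁴ + 0⁴ = 81 + 1 + 0 = 82
82 = (2,1,4)_6 → 2⁴ + 1⁴ + 4⁴ = 16 + 1 + 256 = 273  — 273 already appeared earlier.

273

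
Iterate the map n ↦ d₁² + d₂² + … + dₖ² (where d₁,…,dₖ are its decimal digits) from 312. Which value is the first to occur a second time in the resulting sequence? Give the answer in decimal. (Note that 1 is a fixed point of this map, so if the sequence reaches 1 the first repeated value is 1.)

89

312 → 14
14 → 17
17 → 50
50 → 25
25 → 29
29 → 85
85 → 89
89 → 145
145 → 42
42 → 20
20 → 4
4 → 16
16 → 37
37 → 58
58 → 89  — 89 already appeared earlier.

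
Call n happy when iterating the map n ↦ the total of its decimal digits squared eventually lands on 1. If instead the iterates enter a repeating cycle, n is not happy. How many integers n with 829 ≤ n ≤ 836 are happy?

829: 829 → 149 → 98 → 145 → 42 → 20 → 4 → 16 → 37 → 58 → 89 → 145  — not happy
830: 830 → 73 → 58 → 89 → 145 → 42 → 20 → 4 → 16 → 37 → 58  — not happy
831: 831 → 74 → 65 → 61 → 37 → 58 → 89 → 145 → 42 → 20 → 4 → 16 → 37  — not happy
832: 832 → 77 → 98 → 145 → 42 → 20 → 4 → 16 → 37 → 58 → 89 → 145  — not happy
833: 833 → 82 → 68 → 100 → 1  — happy
834: 834 → 89 → 145 → 42 → 20 → 4 → 16 → 37 → 58 → 89  — not happy
835: 835 → 98 → 145 → 42 → 20 → 4 → 16 → 37 → 58 → 89 → 145  — not happy
836: 836 → 109 → 82 → 68 → 100 → 1  — happy
happy: 833, 836

2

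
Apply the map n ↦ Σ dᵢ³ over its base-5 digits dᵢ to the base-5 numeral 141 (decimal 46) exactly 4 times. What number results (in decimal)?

46 = (1,4,1)_5 → 1³ + 4³ + 1³ = 1 + 64 + 1 = 66
66 = (2,3,1)_5 → 2³ + 3³ + 1³ = 8 + 27 + 1 = 36
36 = (1,2,1)_5 → 1³ + 2³ + 1³ = 1 + 8 + 1 = 10
10 = (2,0)_5 → 2³ + 0³ = 8 + 0 = 8

8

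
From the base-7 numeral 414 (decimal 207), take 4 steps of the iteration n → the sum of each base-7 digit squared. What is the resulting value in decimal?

27

207 = (4,1,4)_7 → 4² + 1² + 4² = 16 + 1 + 16 = 33
33 = (4,5)_7 → 4² + 5² = 16 + 25 = 41
41 = (5,6)_7 → 5² + 6² = 25 + 36 = 61
61 = (1,1,5)_7 → 1² + 1² + 5² = 1 + 1 + 25 = 27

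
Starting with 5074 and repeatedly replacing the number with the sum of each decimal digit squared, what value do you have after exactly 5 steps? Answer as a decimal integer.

37

5074 → 5² + 0² + 7² + 4² = 25 + 0 + 49 + 16 = 90
90 → 9² + 0² = 81 + 0 = 81
81 → 8² + 1² = 64 + 1 = 65
65 → 6² + 5² = 36 + 25 = 61
61 → 6² + 1² = 36 + 1 = 37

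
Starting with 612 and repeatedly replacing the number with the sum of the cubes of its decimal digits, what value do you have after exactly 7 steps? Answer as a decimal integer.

612 → 225
225 → 141
141 → 66
66 → 432
432 → 99
99 → 1458
1458 → 702

702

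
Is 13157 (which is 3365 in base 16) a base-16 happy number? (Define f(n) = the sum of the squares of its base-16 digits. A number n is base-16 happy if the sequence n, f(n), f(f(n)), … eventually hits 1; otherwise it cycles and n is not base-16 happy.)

13157 = (3,3,6,5)_16 → 3² + 3² + 6² + 5² = 9 + 9 + 36 + 25 = 79
79 = (4,15)_16 → 4² + 15² = 16 + 225 = 241
241 = (15,1)_16 → 15² + 1² = 225 + 1 = 226
226 = (14,2)_16 → 14² + 2² = 196 + 4 = 200
200 = (12,8)_16 → 12² + 8² = 144 + 64 = 208
208 = (13,0)_16 → 13² + 0² = 169 + 0 = 169
169 = (10,9)_16 → 10² + 9² = 100 + 81 = 181
181 = (11,5)_16 → 11² + 5² = 121 + 25 = 146
146 = (9,2)_16 → 9² + 2² = 81 + 4 = 85
85 = (5,5)_16 → 5² + 5² = 25 + 25 = 50
50 = (3,2)_16 → 3² + 2² = 9 + 4 = 13
13 = (13)_16 → 13² = 169  — 169 already seen; the sequence cycles without reaching 1.

not base-16 happy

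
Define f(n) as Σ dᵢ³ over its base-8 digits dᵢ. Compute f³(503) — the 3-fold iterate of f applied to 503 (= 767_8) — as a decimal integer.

503 = (7,6,7)_8 → 7³ + 6³ + 7³ = 902
902 = (1,6,0,6)_8 → 1³ + 6³ + 0³ + 6³ = 433
433 = (6,6,1)_8 → 6³ + 6³ + 1³ = 433

433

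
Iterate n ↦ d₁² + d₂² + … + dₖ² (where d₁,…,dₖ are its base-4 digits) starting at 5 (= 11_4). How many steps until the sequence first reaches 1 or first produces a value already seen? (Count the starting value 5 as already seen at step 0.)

5 = (1,1)_4 → 1² + 1² = 1 + 1 = 2
2 = (2)_4 → 2² = 4
4 = (1,0)_4 → 1² + 0² = 1 + 0 = 1  — reached 1.
That took 3 steps.

3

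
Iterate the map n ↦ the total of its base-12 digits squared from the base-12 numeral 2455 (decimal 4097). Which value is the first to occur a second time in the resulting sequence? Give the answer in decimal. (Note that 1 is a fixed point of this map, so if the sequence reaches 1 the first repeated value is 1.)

125

4097 = (2,4,5,5)_12 → 2² + 4² + 5² + 5² = 70
70 = (5,10)_12 → 5² + 10² = 125
125 = (10,5)_12 → 10² + 5² = 125  — 125 already appeared earlier.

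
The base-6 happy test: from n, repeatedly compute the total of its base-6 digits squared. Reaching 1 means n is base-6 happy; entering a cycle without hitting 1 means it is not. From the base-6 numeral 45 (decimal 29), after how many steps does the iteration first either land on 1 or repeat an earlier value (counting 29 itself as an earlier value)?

8

29 = (4,5)_6 → 4² + 5² = 41
41 = (1,0,5)_6 → 1² + 0² + 5² = 26
26 = (4,2)_6 → 4² + 2² = 20
20 = (3,2)_6 → 3² + 2² = 13
13 = (2,1)_6 → 2² + 1² = 5
5 = (5)_6 → 5² = 25
25 = (4,1)_6 → 4² + 1² = 17
17 = (2,5)_6 → 2² + 5² = 29  — 29 repeats.
That took 8 steps.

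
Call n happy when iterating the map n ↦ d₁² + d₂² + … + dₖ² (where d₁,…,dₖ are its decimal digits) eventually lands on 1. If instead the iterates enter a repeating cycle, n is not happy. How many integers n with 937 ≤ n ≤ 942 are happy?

2

937: 937 → 139 → 91 → 82 → 68 → 100 → 1  — happy
938: 938 → 154 → 42 → 20 → 4 → 16 → 37 → 58 → 89 → 145 → 42  — not happy
939: 939 → 171 → 51 → 26 → 40 → 16 → 37 → 58 → 89 → 145 → 42 → 20 → 4 → 16  — not happy
940: 940 → 97 → 130 → 10 → 1  — happy
941: 941 → 98 → 145 → 42 → 20 → 4 → 16 → 37 → 58 → 89 → 145  — not happy
942: 942 → 101 → 2 → 4 → 16 → 37 → 58 → 89 → 145 → 42 → 20 → 4  — not happy
happy: 937, 940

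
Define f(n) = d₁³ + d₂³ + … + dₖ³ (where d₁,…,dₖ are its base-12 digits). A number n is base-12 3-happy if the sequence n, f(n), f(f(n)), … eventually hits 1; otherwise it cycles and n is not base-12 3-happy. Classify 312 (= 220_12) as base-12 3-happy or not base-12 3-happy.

312 = (2,2,0)_12 → 2³ + 2³ + 0³ = 8 + 8 + 0 = 16
16 = (1,4)_12 → 1³ + 4³ = 1 + 64 = 65
65 = (5,5)_12 → 5³ + 5³ = 125 + 125 = 250
250 = (1,8,10)_12 → 1³ + 8³ + 10³ = 1 + 512 + 1000 = 1513
1513 = (10,6,1)_12 → 10³ + 6³ + 1³ = 1000 + 216 + 1 = 1217
1217 = (8,5,5)_12 → 8³ + 5³ + 5³ = 512 + 125 + 125 = 762
762 = (5,3,6)_12 → 5³ + 3³ + 6³ = 125 + 27 + 216 = 368
368 = (2,6,8)_12 → 2³ + 6³ + 8³ = 8 + 216 + 512 = 736
736 = (5,1,4)_12 → 5³ + 1³ + 4³ = 125 + 1 + 64 = 190
190 = (1,3,10)_12 → 1³ + 3³ + 10³ = 1 + 27 + 1000 = 1028
1028 = (7,1,8)_12 → 7³ + 1³ + 8³ = 343 + 1 + 512 = 856
856 = (5,11,4)_12 → 5³ + 11³ + 4³ = 125 + 1331 + 64 = 1520
1520 = (10,6,8)_12 → 10³ + 6³ + 8³ = 1000 + 216 + 512 = 1728
1728 = (1,0,0,0)_12 → 1³ + 0³ + 0³ + 0³ = 1 + 0 + 0 + 0 = 1  — reached 1.

base-12 3-happy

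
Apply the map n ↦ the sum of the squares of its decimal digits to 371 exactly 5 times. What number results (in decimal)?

371 → 3² + 7² + 1² = 9 + 49 + 1 = 59
59 → 5² + 9² = 25 + 81 = 106
106 → 1² + 0² + 6² = 1 + 0 + 36 = 37
37 → 3² + 7² = 9 + 49 = 58
58 → 5² + 8² = 25 + 64 = 89

89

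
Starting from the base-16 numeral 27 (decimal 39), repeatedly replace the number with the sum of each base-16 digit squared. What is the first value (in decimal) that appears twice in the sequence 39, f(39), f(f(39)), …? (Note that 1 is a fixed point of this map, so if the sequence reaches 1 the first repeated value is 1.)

39 = (2,7)_16 → 2² + 7² = 4 + 49 = 53
53 = (3,5)_16 → 3² + 5² = 9 + 25 = 34
34 = (2,2)_16 → 2² + 2² = 4 + 4 = 8
8 = (8)_16 → 8² = 64
64 = (4,0)_16 → 4² + 0² = 16 + 0 = 16
16 = (1,0)_16 → 1² + 0² = 1 + 0 = 1  — reached the fixed point 1.
1 → 1, so 1 is the first repeated value.

1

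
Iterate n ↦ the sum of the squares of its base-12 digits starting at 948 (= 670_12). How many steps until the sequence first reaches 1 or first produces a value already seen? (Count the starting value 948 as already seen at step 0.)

5

948 = (6,7,0)_12 → 6² + 7² + 0² = 36 + 49 + 0 = 85
85 = (7,1)_12 → 7² + 1² = 49 + 1 = 50
50 = (4,2)_12 → 4² + 2² = 16 + 4 = 20
20 = (1,8)_12 → 1² + 8² = 1 + 64 = 65
65 = (5,5)_12 → 5² + 5² = 25 + 25 = 50  — 50 repeats.
That took 5 steps.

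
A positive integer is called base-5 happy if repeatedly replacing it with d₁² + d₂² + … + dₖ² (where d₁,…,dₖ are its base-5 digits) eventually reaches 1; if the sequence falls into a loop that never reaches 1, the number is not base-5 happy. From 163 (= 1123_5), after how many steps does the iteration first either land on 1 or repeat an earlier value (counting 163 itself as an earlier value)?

163 = (1,1,2,3)_5 → 1² + 1² + 2² + 3² = 1 + 1 + 4 + 9 = 15
15 = (3,0)_5 → 3² + 0² = 9 + 0 = 9
9 = (1,4)_5 → 1² + 4² = 1 + 16 = 17
17 = (3,2)_5 → 3² + 2² = 9 + 4 = 13
13 = (2,3)_5 → 2² + 3² = 4 + 9 = 13  — 13 repeats.
That took 5 steps.

5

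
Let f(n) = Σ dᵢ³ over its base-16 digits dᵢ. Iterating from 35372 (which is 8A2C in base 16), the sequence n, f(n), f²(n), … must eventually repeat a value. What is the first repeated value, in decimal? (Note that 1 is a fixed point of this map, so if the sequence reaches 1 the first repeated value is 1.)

35372 = (8,10,2,12)_16 → 8³ + 10³ + 2³ + 12³ = 3248
3248 = (12,11,0)_16 → 12³ + 11³ + 0³ = 3059
3059 = (11,15,3)_16 → 11³ + 15³ + 3³ = 4733
4733 = (1,2,7,13)_16 → 1³ + 2³ + 7³ + 13³ = 2549
2549 = (9,15,5)_16 → 9³ + 15³ + 5³ = 4229
4229 = (1,0,8,5)_16 → 1³ + 0³ + 8³ + 5³ = 638
638 = (2,7,14)_16 → 2³ + 7³ + 14³ = 3095
3095 = (12,1,7)_16 → 12³ + 1³ + 7³ = 2072
2072 = (8,1,8)_16 → 8³ + 1³ + 8³ = 1025
1025 = (4,0,1)_16 → 4³ + 0³ + 1³ = 65
65 = (4,1)_16 → 4³ + 1³ = 65  — 65 already appeared earlier.

65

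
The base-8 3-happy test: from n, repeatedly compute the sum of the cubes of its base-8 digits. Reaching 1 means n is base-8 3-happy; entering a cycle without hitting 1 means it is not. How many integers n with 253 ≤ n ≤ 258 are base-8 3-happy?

3

253: 253 → 495 → 811 → 217 → 55 → 559 → 469 → 476 → 434 → 440 → 559  (repeats 559)
254: 254 → 586 → 11 → 28 → 91 → 55 → 559 → 469 → 476 → 434 → 440 → 559  (repeats 559)
255: 255 → 713 → 30 → 243 → 270 → 281 → 92 → 92  (repeats 92)
256: 256 → 64 → 1  (reaches 1)
257: 257 → 65 → 2 → 8 → 1  (reaches 1)
258: 258 → 72 → 2 → 8 → 1  (reaches 1)
base-8 3-happy: 256, 257, 258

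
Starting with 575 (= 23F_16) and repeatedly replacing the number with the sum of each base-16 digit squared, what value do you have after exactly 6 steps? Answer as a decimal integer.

2

575 = (2,3,15)_16 → 2² + 3² + 15² = 238
238 = (14,14)_16 → 14² + 14² = 392
392 = (1,8,8)_16 → 1² + 8² + 8² = 129
129 = (8,1)_16 → 8² + 1² = 65
65 = (4,1)_16 → 4² + 1² = 17
17 = (1,1)_16 → 1² + 1² = 2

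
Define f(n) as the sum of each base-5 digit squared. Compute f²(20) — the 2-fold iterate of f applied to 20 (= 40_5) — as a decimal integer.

20 = (4,0)_5 → 4² + 0² = 16 + 0 = 16
16 = (3,1)_5 → 3² + 1² = 9 + 1 = 10

10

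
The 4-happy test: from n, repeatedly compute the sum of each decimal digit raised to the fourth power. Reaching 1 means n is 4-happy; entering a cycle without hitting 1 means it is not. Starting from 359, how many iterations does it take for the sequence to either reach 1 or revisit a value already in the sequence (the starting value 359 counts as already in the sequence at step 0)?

359 → 3⁴ + 5⁴ + 9⁴ = 81 + 625 + 6561 = 7267
7267 → 7⁴ + 2⁴ + 6⁴ + 7⁴ = 2401 + 16 + 1296 + 2401 = 6114
6114 → 6⁴ + 1⁴ + 1⁴ + 4⁴ = 1296 + 1 + 1 + 256 = 1554
1554 → 1⁴ + 5⁴ + 5⁴ + 4⁴ = 1 + 625 + 625 + 256 = 1507
1507 → 1⁴ + 5⁴ + 0⁴ + 7⁴ = 1 + 625 + 0 + 2401 = 3027
3027 → 3⁴ + 0⁴ + 2⁴ + 7⁴ = 81 + 0 + 16 + 2401 = 2498
2498 → 2⁴ + 4⁴ + 9⁴ + 8⁴ = 16 + 256 + 6561 + 4096 = 10929
10929 → 1⁴ + 0⁴ + 9⁴ + 2⁴ + 9⁴ = 1 + 0 + 6561 + 16 + 6561 = 13139
13139 → 1⁴ + 3⁴ + 1⁴ + 3⁴ + 9⁴ = 1 + 81 + 1 + 81 + 6561 = 6725
6725 → 6⁴ + 7⁴ + 2⁴ + 5⁴ = 1296 + 2401 + 16 + 625 = 4338
4338 → 4⁴ + 3⁴ + 3⁴ + 8⁴ = 256 + 81 + 81 + 4096 = 4514
4514 → 4⁴ + 5⁴ + 1⁴ + 4⁴ = 256 + 625 + 1 + 256 = 1138
1138 → 1⁴ + 1⁴ + 3⁴ + 8⁴ = 1 + 1 + 81 + 4096 = 4179
4179 → 4⁴ + 1⁴ + 7⁴ + 9⁴ = 256 + 1 + 2401 + 6561 = 9219
9219 → 9⁴ + 2⁴ + 1⁴ + 9⁴ = 6561 + 16 + 1 + 6561 = 13139  — 13139 repeats.
That took 15 steps.

15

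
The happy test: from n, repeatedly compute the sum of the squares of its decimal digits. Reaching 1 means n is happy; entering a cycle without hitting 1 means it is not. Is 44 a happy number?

44 → 4² + 4² = 32
32 → 3² + 2² = 13
13 → 1² + 3² = 10
10 → 1² + 0² = 1  — reached 1.

happy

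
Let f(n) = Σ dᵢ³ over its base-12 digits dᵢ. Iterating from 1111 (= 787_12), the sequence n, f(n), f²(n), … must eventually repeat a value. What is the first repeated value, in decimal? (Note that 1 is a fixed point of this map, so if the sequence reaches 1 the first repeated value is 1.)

1539

1111 = (7,8,7)_12 → 7³ + 8³ + 7³ = 343 + 512 + 343 = 1198
1198 = (8,3,10)_12 → 8³ + 3³ + 10³ = 512 + 27 + 1000 = 1539
1539 = (10,8,3)_12 → 10³ + 8³ + 3³ = 1000 + 512 + 27 = 1539  — 1539 already appeared earlier.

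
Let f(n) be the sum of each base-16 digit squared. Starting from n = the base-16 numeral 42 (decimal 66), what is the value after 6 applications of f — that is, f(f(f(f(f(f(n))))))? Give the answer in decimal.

1

66 = (4,2)_16 → 4² + 2² = 16 + 4 = 20
20 = (1,4)_16 → 1² + 4² = 1 + 16 = 17
17 = (1,1)_16 → 1² + 1² = 1 + 1 = 2
2 = (2)_16 → 2² = 4
4 = (4)_16 → 4² = 16
16 = (1,0)_16 → 1² + 0² = 1 + 0 = 1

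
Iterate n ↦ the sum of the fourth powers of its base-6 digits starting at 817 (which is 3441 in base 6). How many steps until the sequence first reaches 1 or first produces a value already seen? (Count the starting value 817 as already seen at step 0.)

11

817 = (3,4,4,1)_6 → 3⁴ + 4⁴ + 4⁴ + 1⁴ = 594
594 = (2,4,3,0)_6 → 2⁴ + 4⁴ + 3⁴ + 0⁴ = 353
353 = (1,3,4,5)_6 → 1⁴ + 3⁴ + 4⁴ + 5⁴ = 963
963 = (4,2,4,3)_6 → 4⁴ + 2⁴ + 4⁴ + 3⁴ = 609
609 = (2,4,5,3)_6 → 2⁴ + 4⁴ + 5⁴ + 3⁴ = 978
978 = (4,3,1,0)_6 → 4⁴ + 3⁴ + 1⁴ + 0⁴ = 338
338 = (1,3,2,2)_6 → 1⁴ + 3⁴ + 2⁴ + 2⁴ = 114
114 = (3,1,0)_6 → 3⁴ + 1⁴ + 0⁴ = 82
82 = (2,1,4)_6 → 2⁴ + 1⁴ + 4⁴ = 273
273 = (1,1,3,3)_6 → 1⁴ + 1⁴ + 3⁴ + 3⁴ = 164
164 = (4,3,2)_6 → 4⁴ + 3⁴ + 2⁴ = 353  — 353 repeats.
That took 11 steps.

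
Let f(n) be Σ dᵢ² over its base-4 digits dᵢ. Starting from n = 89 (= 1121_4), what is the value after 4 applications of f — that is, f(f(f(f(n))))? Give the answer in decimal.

4

89 = (1,1,2,1)_4 → 7
7 = (1,3)_4 → 10
10 = (2,2)_4 → 8
8 = (2,0)_4 → 4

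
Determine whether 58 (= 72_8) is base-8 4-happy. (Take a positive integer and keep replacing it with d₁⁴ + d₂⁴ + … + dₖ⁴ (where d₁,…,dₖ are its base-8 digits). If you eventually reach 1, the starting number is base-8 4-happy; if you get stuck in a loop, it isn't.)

58 = (7,2)_8 → 7⁴ + 2⁴ = 2401 + 16 = 2417
2417 = (4,5,6,1)_8 → 4⁴ + 5⁴ + 6⁴ + 1⁴ = 256 + 625 + 1296 + 1 = 2178
2178 = (4,2,0,2)_8 → 4⁴ + 2⁴ + 0⁴ + 2⁴ = 256 + 16 + 0 + 16 = 288
288 = (4,4,0)_8 → 4⁴ + 4⁴ + 0⁴ = 256 + 256 + 0 = 512
512 = (1,0,0,0)_8 → 1⁴ + 0⁴ + 0⁴ + 0⁴ = 1 + 0 + 0 + 0 = 1  — reached 1.

base-8 4-happy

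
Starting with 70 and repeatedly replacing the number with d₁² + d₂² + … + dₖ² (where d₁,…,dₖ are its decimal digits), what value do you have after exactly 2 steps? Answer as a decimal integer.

97

70 → 7² + 0² = 49 + 0 = 49
49 → 4² + 9² = 16 + 81 = 97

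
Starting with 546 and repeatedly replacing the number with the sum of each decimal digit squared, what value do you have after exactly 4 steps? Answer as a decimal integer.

546 → 5² + 4² + 6² = 25 + 16 + 36 = 77
77 → 7² + 7² = 49 + 49 = 98
98 → 9² + 8² = 81 + 64 = 145
145 → 1² + 4² + 5² = 1 + 16 + 25 = 42

42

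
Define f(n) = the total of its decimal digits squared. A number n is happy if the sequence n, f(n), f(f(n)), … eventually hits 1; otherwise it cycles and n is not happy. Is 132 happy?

132 → 1² + 3² + 2² = 1 + 9 + 4 = 14
14 → 1² + 4² = 1 + 16 = 17
17 → 1² + 7² = 1 + 49 = 50
50 → 5² + 0² = 25 + 0 = 25
25 → 2² + 5² = 4 + 25 = 29
29 → 2² + 9² = 4 + 81 = 85
85 → 8² + 5² = 64 + 25 = 89
89 → 8² + 9² = 64 + 81 = 145
145 → 1² + 4² + 5² = 1 + 16 + 25 = 42
42 → 4² + 2² = 16 + 4 = 20
20 → 2² + 0² = 4 + 0 = 4
4 → 4² = 16
16 → 1² + 6² = 1 + 36 = 37
37 → 3² + 7² = 9 + 49 = 58
58 → 5² + 8² = 25 + 64 = 89  — 89 already seen; the sequence cycles without reaching 1.

not happy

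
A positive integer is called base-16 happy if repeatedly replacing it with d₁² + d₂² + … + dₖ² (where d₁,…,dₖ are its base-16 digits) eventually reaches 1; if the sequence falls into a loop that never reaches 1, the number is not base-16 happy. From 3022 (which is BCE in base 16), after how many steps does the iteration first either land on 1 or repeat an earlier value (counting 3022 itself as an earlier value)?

10

3022 = (11,12,14)_16 → 461
461 = (1,12,13)_16 → 314
314 = (1,3,10)_16 → 110
110 = (6,14)_16 → 232
232 = (14,8)_16 → 260
260 = (1,0,4)_16 → 17
17 = (1,1)_16 → 2
2 = (2)_16 → 4
4 = (4)_16 → 16
16 = (1,0)_16 → 1  — reached 1.
That took 10 steps.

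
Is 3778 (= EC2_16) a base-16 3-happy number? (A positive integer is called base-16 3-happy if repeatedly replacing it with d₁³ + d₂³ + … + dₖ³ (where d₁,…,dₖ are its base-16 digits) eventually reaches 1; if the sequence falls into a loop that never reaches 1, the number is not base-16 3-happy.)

3778 = (14,12,2)_16 → 14³ + 12³ + 2³ = 4480
4480 = (1,1,8,0)_16 → 1³ + 1³ + 8³ + 0³ = 514
514 = (2,0,2)_16 → 2³ + 0³ + 2³ = 16
16 = (1,0)_16 → 1³ + 0³ = 1  — reached 1.

base-16 3-happy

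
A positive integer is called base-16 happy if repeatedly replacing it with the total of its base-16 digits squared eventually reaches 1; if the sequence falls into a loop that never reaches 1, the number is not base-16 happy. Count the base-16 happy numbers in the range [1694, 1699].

1

1694: 1694 → 313 → 91 → 146 → 85 → 50 → 13 → 169 → 181 → 146  — not base-16 happy
1695: 1695 → 342 → 62 → 205 → 313 → 91 → 146 → 85 → 50 → 13 → 169 → 181 → 146  — not base-16 happy
1696: 1696 → 136 → 128 → 64 → 16 → 1  — base-16 happy
1697: 1697 → 137 → 145 → 82 → 29 → 170 → 200 → 208 → 169 → 181 → 146 → 85 → 50 → 13 → 169  — not base-16 happy
1698: 1698 → 140 → 208 → 169 → 181 → 146 → 85 → 50 → 13 → 169  — not base-16 happy
1699: 1699 → 145 → 82 → 29 → 170 → 200 → 208 → 169 → 181 → 146 → 85 → 50 → 13 → 169  — not base-16 happy
base-16 happy: 1696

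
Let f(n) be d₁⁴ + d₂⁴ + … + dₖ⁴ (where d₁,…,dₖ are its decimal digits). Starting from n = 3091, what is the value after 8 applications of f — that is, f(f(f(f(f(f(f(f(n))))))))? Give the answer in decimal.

13139

3091 → 3⁴ + 0⁴ + 9⁴ + 1⁴ = 81 + 0 + 6561 + 1 = 6643
6643 → 6⁴ + 6⁴ + 4⁴ + 3⁴ = 1296 + 1296 + 256 + 81 = 2929
2929 → 2⁴ + 9⁴ + 2⁴ + 9⁴ = 16 + 6561 + 16 + 6561 = 13154
13154 → 1⁴ + 3⁴ + 1⁴ + 5⁴ + 4⁴ = 1 + 81 + 1 + 625 + 256 = 964
964 → 9⁴ + 6⁴ + 4⁴ = 6561 + 1296 + 256 = 8113
8113 → 8⁴ + 1⁴ + 1⁴ + 3⁴ = 4096 + 1 + 1 + 81 = 4179
4179 → 4⁴ + 1⁴ + 7⁴ + 9⁴ = 256 + 1 + 2401 + 6561 = 9219
9219 → 9⁴ + 2⁴ + 1⁴ + 9⁴ = 6561 + 16 + 1 + 6561 = 13139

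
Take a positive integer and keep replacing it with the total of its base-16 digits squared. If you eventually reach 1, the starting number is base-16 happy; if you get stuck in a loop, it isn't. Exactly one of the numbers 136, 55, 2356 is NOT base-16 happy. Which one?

55

136: 136 → 128 → 64 → 16 → 1  — reaches 1 (base-16 happy)
55: 55 → 58 → 109 → 205 → 313 → 91 → 146 → 85 → 50 → 13 → 169 → 181 → 146  — repeats 146 (not base-16 happy)
2356: 2356 → 106 → 136 → 128 → 64 → 16 → 1  — reaches 1 (base-16 happy)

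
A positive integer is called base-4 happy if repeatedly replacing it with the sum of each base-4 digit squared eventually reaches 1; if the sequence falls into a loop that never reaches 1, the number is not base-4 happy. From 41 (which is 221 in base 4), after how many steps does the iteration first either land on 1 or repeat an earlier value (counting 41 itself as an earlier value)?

41 = (2,2,1)_4 → 2² + 2² + 1² = 9
9 = (2,1)_4 → 2² + 1² = 5
5 = (1,1)_4 → 1² + 1² = 2
2 = (2)_4 → 2² = 4
4 = (1,0)_4 → 1² + 0² = 1  — reached 1.
That took 5 steps.

5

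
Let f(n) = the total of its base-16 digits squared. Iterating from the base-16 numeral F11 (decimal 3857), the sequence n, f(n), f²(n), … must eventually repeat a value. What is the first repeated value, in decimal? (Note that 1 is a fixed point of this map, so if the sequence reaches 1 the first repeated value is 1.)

146

3857 = (15,1,1)_16 → 15² + 1² + 1² = 227
227 = (14,3)_16 → 14² + 3² = 205
205 = (12,13)_16 → 12² + 13² = 313
313 = (1,3,9)_16 → 1² + 3² + 9² = 91
91 = (5,11)_16 → 5² + 11² = 146
146 = (9,2)_16 → 9² + 2² = 85
85 = (5,5)_16 → 5² + 5² = 50
50 = (3,2)_16 → 3² + 2² = 13
13 = (13)_16 → 13² = 169
169 = (10,9)_16 → 10² + 9² = 181
181 = (11,5)_16 → 11² + 5² = 146  — 146 already appeared earlier.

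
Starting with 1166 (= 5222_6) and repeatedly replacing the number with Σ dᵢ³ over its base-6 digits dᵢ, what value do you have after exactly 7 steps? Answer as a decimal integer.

1166 = (5,2,2,2)_6 → 5³ + 2³ + 2³ + 2³ = 149
149 = (4,0,5)_6 → 4³ + 0³ + 5³ = 189
189 = (5,1,3)_6 → 5³ + 1³ + 3³ = 153
153 = (4,1,3)_6 → 4³ + 1³ + 3³ = 92
92 = (2,3,2)_6 → 2³ + 3³ + 2³ = 43
43 = (1,1,1)_6 → 1³ + 1³ + 1³ = 3
3 = (3)_6 → 3³ = 27

27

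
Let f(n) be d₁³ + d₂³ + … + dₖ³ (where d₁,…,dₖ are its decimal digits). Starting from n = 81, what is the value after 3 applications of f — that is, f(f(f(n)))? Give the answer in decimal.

153

81 → 8³ + 1³ = 512 + 1 = 513
513 → 5³ + 1³ + 3³ = 125 + 1 + 27 = 153
153 → 1³ + 5³ + 3³ = 1 + 125 + 27 = 153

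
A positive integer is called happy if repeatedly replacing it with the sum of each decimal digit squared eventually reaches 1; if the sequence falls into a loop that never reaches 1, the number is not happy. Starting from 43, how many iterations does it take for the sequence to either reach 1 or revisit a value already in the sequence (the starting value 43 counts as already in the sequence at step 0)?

12

43 → 25
25 → 29
29 → 85
85 → 89
89 → 145
145 → 42
42 → 20
20 → 4
4 → 16
16 → 37
37 → 58
58 → 89  — 89 repeats.
That took 12 steps.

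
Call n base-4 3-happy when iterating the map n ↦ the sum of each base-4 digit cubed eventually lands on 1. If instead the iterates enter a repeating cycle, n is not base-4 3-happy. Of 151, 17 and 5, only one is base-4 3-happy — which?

151

151: 151 → 37 → 10 → 16 → 1  — reaches 1 (base-4 3-happy)
17: 17 → 2 → 8 → 8  — repeats 8 (not base-4 3-happy)
5: 5 → 2 → 8 → 8  — repeats 8 (not base-4 3-happy)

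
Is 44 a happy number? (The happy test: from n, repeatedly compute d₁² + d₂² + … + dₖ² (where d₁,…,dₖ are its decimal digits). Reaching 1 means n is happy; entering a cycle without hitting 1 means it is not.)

44 → 32
32 → 13
13 → 10
10 → 1  — reached 1.

happy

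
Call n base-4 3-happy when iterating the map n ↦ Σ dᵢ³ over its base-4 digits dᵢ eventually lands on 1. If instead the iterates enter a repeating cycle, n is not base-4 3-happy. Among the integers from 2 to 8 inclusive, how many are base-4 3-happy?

2: 2 → 8 → 8  — not base-4 3-happy
3: 3 → 27 → 36 → 9 → 9  — not base-4 3-happy
4: 4 → 1  — base-4 3-happy
5: 5 → 2 → 8 → 8  — not base-4 3-happy
6: 6 → 9 → 9  — not base-4 3-happy
7: 7 → 28 → 28  — not base-4 3-happy
8: 8 → 8  — not base-4 3-happy
base-4 3-happy: 4

1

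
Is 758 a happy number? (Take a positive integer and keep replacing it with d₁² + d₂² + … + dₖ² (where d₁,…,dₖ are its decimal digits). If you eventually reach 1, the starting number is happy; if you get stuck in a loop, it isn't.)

not happy

758 → 7² + 5² + 8² = 49 + 25 + 64 = 138
138 → 1² + 3² + 8² = 1 + 9 + 64 = 74
74 → 7² + 4² = 49 + 16 = 65
65 → 6² + 5² = 36 + 25 = 61
61 → 6² + 1² = 36 + 1 = 37
37 → 3² + 7² = 9 + 49 = 58
58 → 5² + 8² = 25 + 64 = 89
89 → 8² + 9² = 64 + 81 = 145
145 → 1² + 4² + 5² = 1 + 16 + 25 = 42
42 → 4² + 2² = 16 + 4 = 20
20 → 2² + 0² = 4 + 0 = 4
4 → 4² = 16
16 → 1² + 6² = 1 + 36 = 37  — 37 already seen; the sequence cycles without reaching 1.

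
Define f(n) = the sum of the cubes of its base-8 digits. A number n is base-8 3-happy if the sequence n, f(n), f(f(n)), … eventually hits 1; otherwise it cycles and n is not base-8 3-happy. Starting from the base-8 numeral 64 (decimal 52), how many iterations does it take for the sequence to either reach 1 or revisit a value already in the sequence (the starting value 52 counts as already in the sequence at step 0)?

9

52 = (6,4)_8 → 6³ + 4³ = 216 + 64 = 280
280 = (4,3,0)_8 → 4³ + 3³ + 0³ = 64 + 27 + 0 = 91
91 = (1,3,3)_8 → 1³ + 3³ + 3³ = 1 + 27 + 27 = 55
55 = (6,7)_8 → 6³ + 7³ = 216 + 343 = 559
559 = (1,0,5,7)_8 → 1³ + 0³ + 5³ + 7³ = 1 + 0 + 125 + 343 = 469
469 = (7,2,5)_8 → 7³ + 2³ + 5³ = 343 + 8 + 125 = 476
476 = (7,3,4)_8 → 7³ + 3³ + 4³ = 343 + 27 + 64 = 434
434 = (6,6,2)_8 → 6³ + 6³ + 2³ = 216 + 216 + 8 = 440
440 = (6,7,0)_8 → 6³ + 7³ + 0³ = 216 + 343 + 0 = 559  — 559 repeats.
That took 9 steps.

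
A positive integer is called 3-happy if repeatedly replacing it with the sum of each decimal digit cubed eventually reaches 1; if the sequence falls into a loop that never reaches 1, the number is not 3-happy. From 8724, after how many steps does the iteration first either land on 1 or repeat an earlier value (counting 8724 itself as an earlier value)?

5

8724 → 8³ + 7³ + 2³ + 4³ = 927
927 → 9³ + 2³ + 7³ = 1080
1080 → 1³ + 0³ + 8³ + 0³ = 513
513 → 5³ + 1³ + 3³ = 153
153 → 1³ + 5³ + 3³ = 153  — 153 repeats.
That took 5 steps.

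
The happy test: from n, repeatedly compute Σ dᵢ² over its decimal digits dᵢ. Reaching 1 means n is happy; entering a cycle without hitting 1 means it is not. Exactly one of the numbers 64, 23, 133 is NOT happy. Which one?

64: 64 → 52 → 29 → 85 → 89 → 145 → 42 → 20 → 4 → 16 → 37 → 58 → 89  — repeats 89 (not happy)
23: 23 → 13 → 10 → 1  — reaches 1 (happy)
133: 133 → 19 → 82 → 68 → 100 → 1  — reaches 1 (happy)

64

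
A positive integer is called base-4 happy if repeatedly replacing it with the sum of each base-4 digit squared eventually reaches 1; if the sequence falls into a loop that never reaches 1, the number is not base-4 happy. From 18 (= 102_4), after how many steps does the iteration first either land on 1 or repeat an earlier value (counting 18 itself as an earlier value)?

4

18 = (1,0,2)_4 → 1² + 0² + 2² = 5
5 = (1,1)_4 → 1² + 1² = 2
2 = (2)_4 → 2² = 4
4 = (1,0)_4 → 1² + 0² = 1  — reached 1.
That took 4 steps.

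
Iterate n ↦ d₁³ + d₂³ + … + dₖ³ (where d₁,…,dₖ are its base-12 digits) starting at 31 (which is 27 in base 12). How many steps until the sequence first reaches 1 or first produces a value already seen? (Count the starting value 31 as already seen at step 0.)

31 = (2,7)_12 → 2³ + 7³ = 351
351 = (2,5,3)_12 → 2³ + 5³ + 3³ = 160
160 = (1,1,4)_12 → 1³ + 1³ + 4³ = 66
66 = (5,6)_12 → 5³ + 6³ = 341
341 = (2,4,5)_12 → 2³ + 4³ + 5³ = 197
197 = (1,4,5)_12 → 1³ + 4³ + 5³ = 190
190 = (1,3,10)_12 → 1³ + 3³ + 10³ = 1028
1028 = (7,1,8)_12 → 7³ + 1³ + 8³ = 856
856 = (5,11,4)_12 → 5³ + 11³ + 4³ = 1520
1520 = (10,6,8)_12 → 10³ + 6³ + 8³ = 1728
1728 = (1,0,0,0)_12 → 1³ + 0³ + 0³ + 0³ = 1  — reached 1.
That took 11 steps.

11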